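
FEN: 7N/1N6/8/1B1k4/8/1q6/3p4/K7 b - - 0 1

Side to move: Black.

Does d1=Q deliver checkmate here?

yes

After d1=Q: white king on a1; in check: yes, from the black queen on d1.
King squares — b1: attacked by Qd1; a2: attacked by Qb3; b2: attacked by Qb3.
White has no legal moves → checkmate.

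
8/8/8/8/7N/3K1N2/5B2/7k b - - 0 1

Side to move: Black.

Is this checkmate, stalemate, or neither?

stalemate

Black to move; black king on h1.
In check: no.
King squares — g1: attacked by Bf2; g2: attacked by Nh4; h2: attacked by Nf3.
Legal moves for Black: none.
Not in check and no legal moves → stalemate.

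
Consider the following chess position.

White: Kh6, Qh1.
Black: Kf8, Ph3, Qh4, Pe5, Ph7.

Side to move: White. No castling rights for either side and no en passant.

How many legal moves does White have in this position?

0

White to move; king on h6.
In check: yes, from the black queen on h4.
Legal moves: none.
Count: 0.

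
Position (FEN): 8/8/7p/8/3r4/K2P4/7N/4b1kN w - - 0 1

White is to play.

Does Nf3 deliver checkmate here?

no

After Nf3: black king on g1; in check: yes, from the white knight on f3.
Black has 3 legal replies: Kg2, Kxh1, Kf1.
In check but a legal move exists → not checkmate.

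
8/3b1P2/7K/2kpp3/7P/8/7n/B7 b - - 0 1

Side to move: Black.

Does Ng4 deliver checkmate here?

After Ng4: white king on h6; in check: yes, from the black knight on g4.
White has 5 legal replies: Kh7, Kg7, Kg6, Kh5, Kg5.
In check but a legal move exists → not checkmate.

no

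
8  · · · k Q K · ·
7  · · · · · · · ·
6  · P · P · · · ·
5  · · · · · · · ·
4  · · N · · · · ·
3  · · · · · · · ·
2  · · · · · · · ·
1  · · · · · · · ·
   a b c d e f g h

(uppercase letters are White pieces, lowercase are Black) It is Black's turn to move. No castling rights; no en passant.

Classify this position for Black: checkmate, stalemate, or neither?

Black to move; black king on d8.
In check: yes, from the white queen on e8.
King squares — c7: attacked by Pb6; d7: attacked by Qe8; e7: attacked by Pd6; c8: attacked by Qe8; e8: attacked by Kf8.
Legal moves for Black: none.
In check with no legal moves → checkmate.

checkmate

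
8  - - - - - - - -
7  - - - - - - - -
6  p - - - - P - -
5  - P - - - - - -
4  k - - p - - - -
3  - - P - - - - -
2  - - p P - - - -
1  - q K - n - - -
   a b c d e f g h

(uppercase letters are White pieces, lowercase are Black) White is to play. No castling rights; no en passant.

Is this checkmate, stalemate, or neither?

checkmate

White to move; white king on c1.
In check: yes, from the black queen on b1.
King squares — b1: attacked by Pc2; d1: attacked by Qb1; b2: attacked by Qb1; c2: attacked by Qb1; d2: own pawn.
Legal moves for White: none.
In check with no legal moves → checkmate.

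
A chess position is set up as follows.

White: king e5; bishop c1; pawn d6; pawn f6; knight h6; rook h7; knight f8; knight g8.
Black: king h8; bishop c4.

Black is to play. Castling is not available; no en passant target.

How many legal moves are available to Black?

Black to move; king on h8.
In check: yes, from the white rook on h7.
Legal moves: none.
Count: 0.

0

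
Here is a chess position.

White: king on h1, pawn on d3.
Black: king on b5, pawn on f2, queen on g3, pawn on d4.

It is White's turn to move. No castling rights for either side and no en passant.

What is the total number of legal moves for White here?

White to move; king on h1.
In check: no.
Legal moves: none.
Count: 0.

0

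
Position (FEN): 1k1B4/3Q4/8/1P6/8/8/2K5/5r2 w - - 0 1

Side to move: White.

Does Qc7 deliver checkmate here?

After Qc7: black king on b8; in check: yes, from the white queen on c7.
Black has 1 legal reply: Ka8.
In check but a legal move exists → not checkmate.

no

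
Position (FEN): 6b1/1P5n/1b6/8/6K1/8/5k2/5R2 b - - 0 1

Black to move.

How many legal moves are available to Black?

Black to move; king on f2.
In check: yes, from the white rook on f1.
Legal moves: Ke3, Kg2, Ke2, Kxf1.
Count: 4.

4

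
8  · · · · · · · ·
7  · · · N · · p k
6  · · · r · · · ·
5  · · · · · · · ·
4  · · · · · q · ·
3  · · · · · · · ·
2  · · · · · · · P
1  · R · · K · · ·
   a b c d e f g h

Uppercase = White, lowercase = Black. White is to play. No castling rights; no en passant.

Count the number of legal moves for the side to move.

19

White to move; king on e1.
In check: no.
Legal moves: Nf8+, Nb8, Nf6+, Nb6, Ne5, Nc5, Ke2, Rb8, Rb7, Rb6, Rb5, Rb4, Rb3, Rb2, Rd1, Rc1, Ra1, h3, h4.
Count: 19.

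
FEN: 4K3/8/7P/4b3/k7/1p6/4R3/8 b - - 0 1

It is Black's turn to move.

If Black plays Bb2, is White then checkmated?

no

After Bb2: white king on e8; in check: no.
White is not in check, so this cannot be checkmate.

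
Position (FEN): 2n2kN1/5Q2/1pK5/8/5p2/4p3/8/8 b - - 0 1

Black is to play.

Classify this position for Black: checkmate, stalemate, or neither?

neither

Black to move; black king on f8.
In check: yes, from the white queen on f7.
King squares — e7: attacked by Qf7; f7: available; g7: attacked by Qf7; e8: attacked by Qf7; g8: attacked by Qf7.
Legal moves for Black: Kxf7.
Black is in check but has 1 legal move → neither.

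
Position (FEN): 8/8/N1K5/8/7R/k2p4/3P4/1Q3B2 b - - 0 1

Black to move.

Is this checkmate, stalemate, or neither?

stalemate

Black to move; black king on a3.
In check: no.
King squares — a2: attacked by Qb1; b2: attacked by Qb1; b3: attacked by Qb1; a4: attacked by Rh4; b4: attacked by Qb1.
Legal moves for Black: none.
Not in check and no legal moves → stalemate.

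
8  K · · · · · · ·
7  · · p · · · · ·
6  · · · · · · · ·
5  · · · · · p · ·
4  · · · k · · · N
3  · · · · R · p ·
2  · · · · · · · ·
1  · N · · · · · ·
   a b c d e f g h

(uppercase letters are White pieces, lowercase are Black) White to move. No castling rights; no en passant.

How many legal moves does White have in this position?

White to move; king on a8.
In check: no.
Legal moves: Kb8, Kb7, Ka7, Ng6, Nxf5+, Nf3+, Ng2, Re8, Re7, Re6, Re5, Re4+, Rxg3, Rf3, Rd3+, Rc3, Rb3, Ra3, Re2, Re1, Nc3, Na3, Nd2.
Count: 23.

23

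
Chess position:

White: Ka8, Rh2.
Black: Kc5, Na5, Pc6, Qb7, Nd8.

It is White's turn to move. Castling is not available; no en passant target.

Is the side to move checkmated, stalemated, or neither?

checkmate

White to move; white king on a8.
In check: yes, from the black queen on b7.
King squares — a7: attacked by Qb7; b7: attacked by Na5; b8: attacked by Qb7.
Legal moves for White: none.
In check with no legal moves → checkmate.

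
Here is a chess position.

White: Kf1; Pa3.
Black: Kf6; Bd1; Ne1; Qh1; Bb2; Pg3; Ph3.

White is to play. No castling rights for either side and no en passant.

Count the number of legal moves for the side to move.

White to move; king on f1.
In check: yes, from the black queen on h1.
Legal moves: none.
Count: 0.

0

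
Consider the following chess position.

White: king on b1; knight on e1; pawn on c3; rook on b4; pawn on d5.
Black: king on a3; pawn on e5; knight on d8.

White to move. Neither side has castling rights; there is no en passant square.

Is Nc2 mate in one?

After Nc2: black king on a3; in check: yes, from the white knight on c2.
King squares — a2: attacked by Kb1; b2: attacked by Kb1; b3: attacked by Rb4; a4: attacked by Rb4; b4: attacked by Nc2.
Black has no legal moves → checkmate.

yes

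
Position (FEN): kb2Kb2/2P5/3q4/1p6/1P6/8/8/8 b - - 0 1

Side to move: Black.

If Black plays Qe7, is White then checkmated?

yes

After Qe7: white king on e8; in check: yes, from the black queen on e7.
King squares — d7: attacked by Qe7; e7: attacked by Bf8; f7: attacked by Qe7; d8: attacked by Qe7; f8: attacked by Qe7.
White has no legal moves → checkmate.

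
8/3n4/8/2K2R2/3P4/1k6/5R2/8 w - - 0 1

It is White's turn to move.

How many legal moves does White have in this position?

White to move; king on c5.
In check: yes, from the black knight on d7.
Legal moves: Kd6, Kc6, Kd5, Kb5.
Count: 4.

4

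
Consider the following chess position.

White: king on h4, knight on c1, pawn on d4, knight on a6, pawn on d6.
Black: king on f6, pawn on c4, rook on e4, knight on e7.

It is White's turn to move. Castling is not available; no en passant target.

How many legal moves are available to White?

3

White to move; king on h4.
In check: yes, from the black rook on e4.
Legal moves: Kh5, Kh3, Kg3.
Count: 3.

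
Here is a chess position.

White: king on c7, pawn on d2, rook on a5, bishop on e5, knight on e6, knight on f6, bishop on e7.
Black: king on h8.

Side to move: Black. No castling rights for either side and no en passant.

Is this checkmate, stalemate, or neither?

Black to move; black king on h8.
In check: no.
King squares — g7: attacked by Ne6; h7: attacked by Nf6; g8: attacked by Nf6.
Legal moves for Black: none.
Not in check and no legal moves → stalemate.

stalemate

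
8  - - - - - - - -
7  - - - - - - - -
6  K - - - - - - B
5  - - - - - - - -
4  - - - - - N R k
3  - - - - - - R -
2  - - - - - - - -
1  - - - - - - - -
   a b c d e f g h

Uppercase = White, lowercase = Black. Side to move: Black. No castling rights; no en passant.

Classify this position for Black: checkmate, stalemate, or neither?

checkmate

Black to move; black king on h4.
In check: yes, from the white rook on g4.
King squares — g3: attacked by Rg4; h3: attacked by Rg3; g4: attacked by Rg3; g5: attacked by Rg4; h5: attacked by Nf4.
Legal moves for Black: none.
In check with no legal moves → checkmate.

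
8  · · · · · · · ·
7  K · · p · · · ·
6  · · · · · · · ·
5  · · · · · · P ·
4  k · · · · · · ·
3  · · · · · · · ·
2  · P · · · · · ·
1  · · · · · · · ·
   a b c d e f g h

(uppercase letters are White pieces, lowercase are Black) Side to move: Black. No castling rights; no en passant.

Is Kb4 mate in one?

no

After Kb4: white king on a7; in check: no.
White is not in check, so this cannot be checkmate.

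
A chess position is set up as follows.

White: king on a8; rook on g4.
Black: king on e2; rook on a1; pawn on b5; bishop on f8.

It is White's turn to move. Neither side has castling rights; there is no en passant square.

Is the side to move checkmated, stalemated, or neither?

neither

White to move; white king on a8.
In check: yes, from the black rook on a1.
Legal moves for White: Kb8, Kb7, Ra4.
White is in check but has 3 legal moves → neither.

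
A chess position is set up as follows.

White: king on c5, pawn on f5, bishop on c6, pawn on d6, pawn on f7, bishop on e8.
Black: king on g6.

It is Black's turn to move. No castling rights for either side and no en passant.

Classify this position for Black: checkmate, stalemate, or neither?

neither

Black to move; black king on g6.
In check: yes, from the white pawn on f5.
King squares — f5: available; g5: available; h5: available; f6: available; h6: available; f7: attacked by Be8; g7: available; h7: available.
Legal moves for Black: Kh7, Kg7, Kh6, Kf6, Kh5, Kg5, Kxf5.
Black is in check but has 7 legal moves → neither.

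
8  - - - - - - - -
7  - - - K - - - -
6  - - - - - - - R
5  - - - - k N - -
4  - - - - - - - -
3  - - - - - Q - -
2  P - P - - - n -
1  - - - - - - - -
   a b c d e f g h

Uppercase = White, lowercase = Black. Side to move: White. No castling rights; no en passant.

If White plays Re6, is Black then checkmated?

After Re6: black king on e5; in check: yes, from the white rook on e6.
King squares — d4: attacked by Nf5; e4: attacked by Qf3; f4: attacked by Qf3; d5: attacked by Qf3; f5: attacked by Qf3; d6: attacked by Nf5; e6: attacked by Kd7; f6: attacked by Re6.
Black has no legal moves → checkmate.

yes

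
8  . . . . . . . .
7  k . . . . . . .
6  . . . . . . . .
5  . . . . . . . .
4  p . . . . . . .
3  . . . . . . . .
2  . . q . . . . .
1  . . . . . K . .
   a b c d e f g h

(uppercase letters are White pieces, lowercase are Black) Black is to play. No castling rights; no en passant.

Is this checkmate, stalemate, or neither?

Black to move; black king on a7.
In check: no.
Legal moves for Black include: Kb8, Ka8, Kb7, Kb6, Ka6, Qc8, Qh7, Qc7, Qg6, Qc6, Qf5+, Qc5, Qe4, Qc4+, Qd3+, Qc3, Qb3, Qh2, ... (list truncated; more exist).
Black has legal moves and is not in check → neither.

neither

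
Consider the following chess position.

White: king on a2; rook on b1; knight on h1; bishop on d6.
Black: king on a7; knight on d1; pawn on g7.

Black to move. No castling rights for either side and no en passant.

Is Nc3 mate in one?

After Nc3: white king on a2; in check: yes, from the black knight on c3.
White has 4 legal replies: Kb3, Ka3, Kb2, Ka1.
In check but a legal move exists → not checkmate.

no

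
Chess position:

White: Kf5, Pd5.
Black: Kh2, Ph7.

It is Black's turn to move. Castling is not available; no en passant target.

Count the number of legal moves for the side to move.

Black to move; king on h2.
In check: no.
Legal moves: Kh3, Kg3, Kg2, Kh1, Kg1, h6, h5.
Count: 7.

7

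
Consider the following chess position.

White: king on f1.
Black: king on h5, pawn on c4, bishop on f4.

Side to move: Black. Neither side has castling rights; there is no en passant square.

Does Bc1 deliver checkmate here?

no

After Bc1: white king on f1; in check: no.
White is not in check, so this cannot be checkmate.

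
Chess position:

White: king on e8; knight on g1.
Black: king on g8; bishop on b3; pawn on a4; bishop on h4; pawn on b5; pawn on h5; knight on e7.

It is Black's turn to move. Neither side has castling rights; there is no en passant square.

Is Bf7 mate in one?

After Bf7: white king on e8; in check: yes, from the black bishop on f7.
White has 2 legal replies: Kd8, Kd7.
In check but a legal move exists → not checkmate.

no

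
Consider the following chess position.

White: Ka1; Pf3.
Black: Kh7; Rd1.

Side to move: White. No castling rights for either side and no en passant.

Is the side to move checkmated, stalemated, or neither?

neither

White to move; white king on a1.
In check: yes, from the black rook on d1.
Legal moves for White: Kb2, Ka2.
White is in check but has 2 legal moves → neither.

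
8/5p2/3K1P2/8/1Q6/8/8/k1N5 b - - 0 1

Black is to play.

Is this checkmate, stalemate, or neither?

stalemate

Black to move; black king on a1.
In check: no.
King squares — b1: attacked by Qb4; a2: attacked by Nc1; b2: attacked by Qb4.
Legal moves for Black: none.
Not in check and no legal moves → stalemate.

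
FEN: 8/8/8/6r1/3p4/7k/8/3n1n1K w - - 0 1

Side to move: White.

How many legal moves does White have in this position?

0

White to move; king on h1.
In check: no.
Legal moves: none.
Count: 0.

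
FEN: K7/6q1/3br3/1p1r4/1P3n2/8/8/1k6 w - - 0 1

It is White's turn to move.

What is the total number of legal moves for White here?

White to move; king on a8.
In check: no.
Legal moves: none.
Count: 0.

0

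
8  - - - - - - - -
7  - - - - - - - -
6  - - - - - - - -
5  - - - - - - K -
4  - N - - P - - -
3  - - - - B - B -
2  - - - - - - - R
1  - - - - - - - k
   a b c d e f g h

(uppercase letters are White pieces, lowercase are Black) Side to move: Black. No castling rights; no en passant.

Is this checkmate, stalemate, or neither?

Black to move; black king on h1.
In check: yes, from the white rook on h2.
King squares — g1: attacked by Be3; g2: attacked by Rh2; h2: attacked by Bg3.
Legal moves for Black: none.
In check with no legal moves → checkmate.

checkmate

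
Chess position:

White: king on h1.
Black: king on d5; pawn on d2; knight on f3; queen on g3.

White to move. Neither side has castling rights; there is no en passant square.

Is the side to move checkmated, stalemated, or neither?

White to move; white king on h1.
In check: no.
King squares — g1: attacked by Nf3; g2: attacked by Qg3; h2: attacked by Nf3.
Legal moves for White: none.
Not in check and no legal moves → stalemate.

stalemate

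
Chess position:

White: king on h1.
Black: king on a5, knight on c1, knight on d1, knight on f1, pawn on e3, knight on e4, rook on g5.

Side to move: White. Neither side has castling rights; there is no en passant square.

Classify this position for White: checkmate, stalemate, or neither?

stalemate

White to move; white king on h1.
In check: no.
King squares — g1: attacked by Rg5; g2: attacked by Rg5; h2: attacked by Nf1.
Legal moves for White: none.
Not in check and no legal moves → stalemate.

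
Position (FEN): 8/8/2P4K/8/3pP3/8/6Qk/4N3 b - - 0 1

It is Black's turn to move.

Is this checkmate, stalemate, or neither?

checkmate

Black to move; black king on h2.
In check: yes, from the white queen on g2.
King squares — g1: attacked by Qg2; h1: attacked by Qg2; g2: attacked by Ne1; g3: attacked by Qg2; h3: attacked by Qg2.
Legal moves for Black: none.
In check with no legal moves → checkmate.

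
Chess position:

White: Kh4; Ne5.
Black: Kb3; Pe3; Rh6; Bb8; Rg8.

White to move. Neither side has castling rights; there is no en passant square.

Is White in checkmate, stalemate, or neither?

White to move; white king on h4.
In check: yes, from the black rook on h6.
King squares — g3: attacked by Rg8; h3: attacked by Rh6; g4: attacked by Rg8; g5: attacked by Rg8; h5: attacked by Rh6.
Legal moves for White: none.
In check with no legal moves → checkmate.

checkmate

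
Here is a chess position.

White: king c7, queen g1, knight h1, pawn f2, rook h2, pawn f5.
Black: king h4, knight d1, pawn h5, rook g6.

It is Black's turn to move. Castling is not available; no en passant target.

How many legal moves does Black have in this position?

Black to move; king on h4.
In check: yes, from the white rook on h2.
Legal moves: none.
Count: 0.

0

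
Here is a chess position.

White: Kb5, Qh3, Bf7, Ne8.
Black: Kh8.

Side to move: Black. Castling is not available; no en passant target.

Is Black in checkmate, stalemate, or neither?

Black to move; black king on h8.
In check: yes, from the white queen on h3.
King squares — g7: attacked by Ne8; h7: attacked by Qh3; g8: attacked by Bf7.
Legal moves for Black: none.
In check with no legal moves → checkmate.

checkmate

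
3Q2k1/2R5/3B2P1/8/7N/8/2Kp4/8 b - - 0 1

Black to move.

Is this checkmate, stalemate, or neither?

checkmate

Black to move; black king on g8.
In check: yes, from the white queen on d8.
King squares — f7: attacked by Pg6; g7: attacked by Rc7; h7: attacked by Pg6; f8: attacked by Bd6; h8: attacked by Qd8.
Legal moves for Black: none.
In check with no legal moves → checkmate.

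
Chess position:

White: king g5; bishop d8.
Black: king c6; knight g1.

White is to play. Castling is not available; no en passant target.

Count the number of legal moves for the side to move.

13

White to move; king on g5.
In check: no.
Legal moves: Be7, Bc7, Bf6, Bb6, Ba5, Kh6, Kg6, Kf6, Kh5, Kf5, Kh4, Kg4, Kf4.
Count: 13.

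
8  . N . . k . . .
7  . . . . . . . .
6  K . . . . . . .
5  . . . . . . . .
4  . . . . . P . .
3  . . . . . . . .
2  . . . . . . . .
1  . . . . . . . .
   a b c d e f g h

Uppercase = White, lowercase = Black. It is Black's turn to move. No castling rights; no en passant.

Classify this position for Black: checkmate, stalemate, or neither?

neither

Black to move; black king on e8.
In check: no.
Legal moves for Black: Kf8, Kd8, Kf7, Ke7.
Black has 4 legal moves and is not in check → neither.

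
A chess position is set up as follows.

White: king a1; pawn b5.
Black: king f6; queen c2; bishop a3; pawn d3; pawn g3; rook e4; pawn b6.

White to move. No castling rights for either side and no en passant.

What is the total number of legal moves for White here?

White to move; king on a1.
In check: no.
Legal moves: none.
Count: 0.

0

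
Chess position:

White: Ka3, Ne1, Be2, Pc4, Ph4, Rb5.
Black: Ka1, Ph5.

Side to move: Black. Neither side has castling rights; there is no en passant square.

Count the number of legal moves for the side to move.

0

Black to move; king on a1.
In check: no.
Legal moves: none.
Count: 0.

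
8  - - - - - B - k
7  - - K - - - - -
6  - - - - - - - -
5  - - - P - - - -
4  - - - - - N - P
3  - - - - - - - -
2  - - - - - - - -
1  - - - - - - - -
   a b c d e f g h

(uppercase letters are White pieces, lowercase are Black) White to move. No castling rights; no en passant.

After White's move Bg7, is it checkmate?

no

After Bg7: black king on h8; in check: yes, from the white bishop on g7.
Black has 3 legal replies: Kg8, Kh7, Kxg7.
In check but a legal move exists → not checkmate.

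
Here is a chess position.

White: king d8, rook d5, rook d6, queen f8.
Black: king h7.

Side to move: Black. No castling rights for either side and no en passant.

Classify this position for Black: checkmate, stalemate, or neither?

stalemate

Black to move; black king on h7.
In check: no.
King squares — g6: attacked by Rd6; h6: attacked by Rd6; g7: attacked by Qf8; g8: attacked by Qf8; h8: attacked by Qf8.
Legal moves for Black: none.
Not in check and no legal moves → stalemate.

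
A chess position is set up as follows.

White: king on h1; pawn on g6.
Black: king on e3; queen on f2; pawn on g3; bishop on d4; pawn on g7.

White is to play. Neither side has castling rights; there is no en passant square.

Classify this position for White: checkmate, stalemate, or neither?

White to move; white king on h1.
In check: no.
King squares — g1: attacked by Qf2; g2: attacked by Qf2; h2: attacked by Qf2.
Legal moves for White: none.
Not in check and no legal moves → stalemate.

stalemate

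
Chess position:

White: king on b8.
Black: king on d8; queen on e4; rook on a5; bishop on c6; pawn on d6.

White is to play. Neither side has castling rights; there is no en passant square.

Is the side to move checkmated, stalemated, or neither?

stalemate

White to move; white king on b8.
In check: no.
King squares — a7: attacked by Ra5; b7: attacked by Bc6; c7: attacked by Kd8; a8: attacked by Ra5; c8: attacked by Kd8.
Legal moves for White: none.
Not in check and no legal moves → stalemate.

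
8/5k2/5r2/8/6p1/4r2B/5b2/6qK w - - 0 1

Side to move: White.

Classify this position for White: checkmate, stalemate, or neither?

White to move; white king on h1.
In check: yes, from the black queen on g1.
King squares — g1: attacked by Bf2; g2: attacked by Qg1; h2: attacked by Qg1.
Legal moves for White: none.
In check with no legal moves → checkmate.

checkmate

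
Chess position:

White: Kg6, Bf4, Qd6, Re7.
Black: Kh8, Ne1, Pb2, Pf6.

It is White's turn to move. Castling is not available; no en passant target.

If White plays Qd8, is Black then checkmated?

After Qd8: black king on h8; in check: yes, from the white queen on d8.
King squares — g7: attacked by Kg6; h7: attacked by Kg6; g8: attacked by Qd8.
Black has no legal moves → checkmate.

yes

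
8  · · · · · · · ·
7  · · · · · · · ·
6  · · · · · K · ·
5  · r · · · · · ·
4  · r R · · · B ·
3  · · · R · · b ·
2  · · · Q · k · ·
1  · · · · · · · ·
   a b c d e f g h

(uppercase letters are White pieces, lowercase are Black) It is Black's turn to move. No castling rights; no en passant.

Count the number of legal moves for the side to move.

2

Black to move; king on f2.
In check: yes, from the white queen on d2.
Legal moves: Kg1, Kf1.
Count: 2.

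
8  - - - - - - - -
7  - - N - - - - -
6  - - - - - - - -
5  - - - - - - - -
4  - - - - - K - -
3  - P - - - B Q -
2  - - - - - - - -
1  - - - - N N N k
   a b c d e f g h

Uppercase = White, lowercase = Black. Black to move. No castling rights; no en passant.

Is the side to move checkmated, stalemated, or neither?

Black to move; black king on h1.
In check: yes, from the white bishop on f3.
King squares — g1: attacked by Qg3; g2: attacked by Ne1; h2: attacked by Nf1.
Legal moves for Black: none.
In check with no legal moves → checkmate.

checkmate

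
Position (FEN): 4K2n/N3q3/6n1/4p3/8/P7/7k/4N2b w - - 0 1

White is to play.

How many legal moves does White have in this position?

White to move; king on e8.
In check: yes, from the black queen on e7.
Legal moves: none.
Count: 0.

0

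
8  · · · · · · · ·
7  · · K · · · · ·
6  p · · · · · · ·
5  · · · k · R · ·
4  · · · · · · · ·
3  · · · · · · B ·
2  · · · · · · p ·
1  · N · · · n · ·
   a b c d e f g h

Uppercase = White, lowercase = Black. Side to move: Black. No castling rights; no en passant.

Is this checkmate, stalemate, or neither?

Black to move; black king on d5.
In check: yes, from the white rook on f5.
Legal moves for Black: Ke6, Ke4, Kd4, Kc4.
Black is in check but has 4 legal moves → neither.

neither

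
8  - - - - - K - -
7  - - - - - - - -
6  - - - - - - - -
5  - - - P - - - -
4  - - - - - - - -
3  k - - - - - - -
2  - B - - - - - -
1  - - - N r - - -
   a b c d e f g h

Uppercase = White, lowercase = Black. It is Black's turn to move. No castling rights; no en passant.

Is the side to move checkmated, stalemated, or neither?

Black to move; black king on a3.
In check: yes, from the white bishop on b2.
Legal moves for Black: Kb4, Ka4, Kb3, Ka2.
Black is in check but has 4 legal moves → neither.

neither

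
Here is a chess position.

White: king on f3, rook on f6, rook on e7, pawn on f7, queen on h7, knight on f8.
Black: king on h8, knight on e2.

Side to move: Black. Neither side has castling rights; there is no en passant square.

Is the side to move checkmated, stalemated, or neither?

Black to move; black king on h8.
In check: yes, from the white queen on h7.
King squares — g7: attacked by Qh7; h7: attacked by Nf8; g8: attacked by Pf7.
Legal moves for Black: none.
In check with no legal moves → checkmate.

checkmate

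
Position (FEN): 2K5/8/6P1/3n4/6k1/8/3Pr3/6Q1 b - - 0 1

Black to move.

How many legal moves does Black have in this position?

7

Black to move; king on g4.
In check: yes, from the white queen on g1.
Legal moves: Kh5, Kf5, Kh4, Kf4, Kh3, Kf3, Rg2.
Count: 7.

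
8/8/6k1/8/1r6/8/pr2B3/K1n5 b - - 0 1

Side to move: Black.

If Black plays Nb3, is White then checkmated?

no

After Nb3: white king on a1; in check: yes, from the black knight on b3.
White has 1 legal reply: Kxb2.
In check but a legal move exists → not checkmate.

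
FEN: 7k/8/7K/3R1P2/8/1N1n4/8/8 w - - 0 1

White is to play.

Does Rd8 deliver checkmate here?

yes

After Rd8: black king on h8; in check: yes, from the white rook on d8.
King squares — g7: attacked by Kh6; h7: attacked by Kh6; g8: attacked by Rd8.
Black has no legal moves → checkmate.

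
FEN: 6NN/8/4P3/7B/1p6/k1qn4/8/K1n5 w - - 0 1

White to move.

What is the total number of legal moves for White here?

White to move; king on a1.
In check: yes, from the black queen on c3.
Legal moves: Kb1.
Count: 1.

1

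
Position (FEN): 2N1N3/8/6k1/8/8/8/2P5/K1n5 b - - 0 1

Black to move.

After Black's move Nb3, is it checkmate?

After Nb3: white king on a1; in check: yes, from the black knight on b3.
White has 4 legal replies: Kb2, Ka2, Kb1, cxb3.
In check but a legal move exists → not checkmate.

no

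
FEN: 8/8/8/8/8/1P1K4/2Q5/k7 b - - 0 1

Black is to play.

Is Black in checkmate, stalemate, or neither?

stalemate

Black to move; black king on a1.
In check: no.
King squares — b1: attacked by Qc2; a2: attacked by Qc2; b2: attacked by Qc2.
Legal moves for Black: none.
Not in check and no legal moves → stalemate.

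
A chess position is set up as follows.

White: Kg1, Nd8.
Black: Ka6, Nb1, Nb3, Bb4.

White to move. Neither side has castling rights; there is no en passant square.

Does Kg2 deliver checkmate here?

no

After Kg2: black king on a6; in check: no.
Black is not in check, so this cannot be checkmate.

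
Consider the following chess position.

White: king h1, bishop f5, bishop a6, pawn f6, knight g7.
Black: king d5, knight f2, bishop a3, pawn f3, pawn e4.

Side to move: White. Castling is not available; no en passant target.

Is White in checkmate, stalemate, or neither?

neither

White to move; white king on h1.
In check: yes, from the black knight on f2.
Legal moves for White: Kh2, Kg1.
White is in check but has 2 legal moves → neither.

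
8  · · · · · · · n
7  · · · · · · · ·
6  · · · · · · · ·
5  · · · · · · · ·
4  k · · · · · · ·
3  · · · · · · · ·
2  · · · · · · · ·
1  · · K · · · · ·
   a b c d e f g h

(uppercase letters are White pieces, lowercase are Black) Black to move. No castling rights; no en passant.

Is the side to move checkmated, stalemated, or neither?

Black to move; black king on a4.
In check: no.
Legal moves for Black: Nf7, Ng6, Kb5, Ka5, Kb4, Kb3, Ka3.
Black has 7 legal moves and is not in check → neither.

neither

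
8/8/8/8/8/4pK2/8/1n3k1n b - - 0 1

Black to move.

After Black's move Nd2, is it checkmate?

no

After Nd2: white king on f3; in check: yes, from the black knight on d2.
White has 3 legal replies: Kg4, Kf4, Kxe3.
In check but a legal move exists → not checkmate.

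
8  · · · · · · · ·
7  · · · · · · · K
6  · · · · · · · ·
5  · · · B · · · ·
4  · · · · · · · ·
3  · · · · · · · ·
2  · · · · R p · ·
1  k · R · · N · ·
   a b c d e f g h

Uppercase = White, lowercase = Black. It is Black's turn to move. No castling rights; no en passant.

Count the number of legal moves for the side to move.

0

Black to move; king on a1.
In check: yes, from the white rook on c1.
Legal moves: none.
Count: 0.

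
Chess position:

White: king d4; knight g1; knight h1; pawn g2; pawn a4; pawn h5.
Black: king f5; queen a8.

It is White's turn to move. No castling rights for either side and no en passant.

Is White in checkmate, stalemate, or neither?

White to move; white king on d4.
In check: no.
Legal moves for White: Kc5, Kc4, Ke3, Kd3, Kc3, Ng3+, Nf2, Nh3, Nf3, Ne2, h6, a5, g3, g4+.
White has 14 legal moves and is not in check → neither.

neither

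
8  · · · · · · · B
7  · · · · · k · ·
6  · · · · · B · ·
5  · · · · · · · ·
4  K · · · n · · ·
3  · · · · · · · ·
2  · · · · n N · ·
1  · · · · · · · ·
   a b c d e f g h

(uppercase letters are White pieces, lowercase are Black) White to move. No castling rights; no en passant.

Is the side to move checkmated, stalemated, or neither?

White to move; white king on a4.
In check: no.
Legal moves for White include: Bhg7, Bd8, Bfg7, Be7, Bg5, Be5, Bh4, Bd4, Bc3, Bb2, Ba1, Kb5, Ka5, Kb4, Kb3, Ka3, Ng4, Nxe4, ... (list truncated; more exist).
White has legal moves and is not in check → neither.

neither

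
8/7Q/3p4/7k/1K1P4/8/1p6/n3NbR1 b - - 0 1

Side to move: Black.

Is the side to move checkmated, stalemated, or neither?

checkmate

Black to move; black king on h5.
In check: yes, from the white queen on h7.
King squares — g4: attacked by Rg1; h4: attacked by Qh7; g5: attacked by Rg1; g6: attacked by Rg1; h6: attacked by Qh7.
Legal moves for Black: none.
In check with no legal moves → checkmate.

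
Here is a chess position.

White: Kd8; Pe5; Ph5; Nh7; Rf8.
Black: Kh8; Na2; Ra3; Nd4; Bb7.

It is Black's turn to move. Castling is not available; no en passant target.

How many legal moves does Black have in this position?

Black to move; king on h8.
In check: yes, from the white rook on f8.
Legal moves: Kxh7, Kg7.
Count: 2.

2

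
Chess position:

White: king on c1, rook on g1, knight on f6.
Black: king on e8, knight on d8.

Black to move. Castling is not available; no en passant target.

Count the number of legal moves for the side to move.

Black to move; king on e8.
In check: yes, from the white knight on f6.
Legal moves: Kf8, Kf7, Ke7.
Count: 3.

3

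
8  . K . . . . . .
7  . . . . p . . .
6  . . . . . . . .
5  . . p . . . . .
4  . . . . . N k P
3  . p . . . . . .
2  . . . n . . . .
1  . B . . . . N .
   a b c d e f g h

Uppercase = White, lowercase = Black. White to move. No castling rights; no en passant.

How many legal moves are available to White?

24

White to move; king on b8.
In check: no.
Legal moves: Kc8, Ka8, Kc7, Kb7, Ka7, Ng6, Ne6, Nh5, Nd5, Nfh3, Nd3, Ng2, Nfe2, Ngh3, Nf3, Nge2, Bh7, Bg6, Bf5+, Be4, Bd3, Bc2, Ba2, h5.
Count: 24.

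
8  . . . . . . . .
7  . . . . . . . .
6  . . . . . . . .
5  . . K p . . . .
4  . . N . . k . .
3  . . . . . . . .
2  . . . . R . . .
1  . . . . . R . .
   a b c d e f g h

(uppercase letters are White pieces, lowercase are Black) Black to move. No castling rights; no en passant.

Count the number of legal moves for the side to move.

Black to move; king on f4.
In check: yes, from the white rook on f1.
Legal moves: Kg5, Kg4, Kg3.
Count: 3.

3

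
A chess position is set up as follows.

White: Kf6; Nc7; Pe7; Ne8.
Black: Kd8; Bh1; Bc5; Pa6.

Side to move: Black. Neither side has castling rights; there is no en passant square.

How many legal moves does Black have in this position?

Black to move; king on d8.
In check: yes, from the white pawn on e7.
Legal moves: Kc8, Kd7, Bxe7+.
Count: 3.

3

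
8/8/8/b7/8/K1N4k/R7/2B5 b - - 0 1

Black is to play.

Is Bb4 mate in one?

no

After Bb4: white king on a3; in check: yes, from the black bishop on b4.
White has 4 legal replies: Kxb4, Ka4, Kb3, Kb2.
In check but a legal move exists → not checkmate.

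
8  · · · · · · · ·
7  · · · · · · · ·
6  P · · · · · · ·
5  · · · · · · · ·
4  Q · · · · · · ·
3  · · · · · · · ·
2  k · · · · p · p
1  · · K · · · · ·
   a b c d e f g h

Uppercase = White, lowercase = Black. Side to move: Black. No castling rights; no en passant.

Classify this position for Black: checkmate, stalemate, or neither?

checkmate

Black to move; black king on a2.
In check: yes, from the white queen on a4.
King squares — a1: attacked by Qa4; b1: attacked by Kc1; b2: attacked by Kc1; a3: attacked by Qa4; b3: attacked by Qa4.
Legal moves for Black: none.
In check with no legal moves → checkmate.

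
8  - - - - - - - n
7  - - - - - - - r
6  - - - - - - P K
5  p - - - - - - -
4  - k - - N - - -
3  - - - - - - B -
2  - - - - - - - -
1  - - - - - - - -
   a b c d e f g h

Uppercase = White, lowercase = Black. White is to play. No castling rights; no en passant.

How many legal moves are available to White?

White to move; king on h6.
In check: yes, from the black rook on h7.
Legal moves: Kxh7, Kg5, gxh7.
Count: 3.

3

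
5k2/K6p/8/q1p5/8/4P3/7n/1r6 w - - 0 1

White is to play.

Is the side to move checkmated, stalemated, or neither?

White to move; white king on a7.
In check: yes, from the black queen on a5.
King squares — a6: attacked by Qa5; b6: attacked by Rb1; b7: attacked by Rb1; a8: attacked by Qa5; b8: attacked by Rb1.
Legal moves for White: none.
In check with no legal moves → checkmate.

checkmate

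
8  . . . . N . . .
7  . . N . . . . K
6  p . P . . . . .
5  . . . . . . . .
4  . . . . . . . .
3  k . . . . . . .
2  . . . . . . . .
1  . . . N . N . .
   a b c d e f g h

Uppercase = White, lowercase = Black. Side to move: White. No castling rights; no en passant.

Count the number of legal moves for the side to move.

White to move; king on h7.
In check: no.
Legal moves: Ng7, Nf6, Nd6, Kh8, Kg8, Kg7, Kh6, Kg6, Na8, Ne6, Nxa6, Nd5, Nb5+, Ng3, Nfe3, Nh2, Nd2, Nde3, Nc3, Nf2, Nb2.
Count: 21.

21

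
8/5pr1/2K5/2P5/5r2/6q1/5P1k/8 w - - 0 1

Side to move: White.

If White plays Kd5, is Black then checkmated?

After Kd5: black king on h2; in check: no.
Black is not in check, so this cannot be checkmate.

no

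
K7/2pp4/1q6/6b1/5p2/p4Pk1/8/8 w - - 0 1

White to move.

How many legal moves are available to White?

0

White to move; king on a8.
In check: no.
Legal moves: none.
Count: 0.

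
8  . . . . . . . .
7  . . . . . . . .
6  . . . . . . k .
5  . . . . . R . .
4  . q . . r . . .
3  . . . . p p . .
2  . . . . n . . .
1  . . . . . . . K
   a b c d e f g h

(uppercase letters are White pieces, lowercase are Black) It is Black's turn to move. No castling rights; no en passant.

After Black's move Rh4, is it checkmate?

yes

After Rh4: white king on h1; in check: yes, from the black rook on h4.
King squares — g1: attacked by Ne2; g2: attacked by Pf3; h2: attacked by Rh4.
White has no legal moves → checkmate.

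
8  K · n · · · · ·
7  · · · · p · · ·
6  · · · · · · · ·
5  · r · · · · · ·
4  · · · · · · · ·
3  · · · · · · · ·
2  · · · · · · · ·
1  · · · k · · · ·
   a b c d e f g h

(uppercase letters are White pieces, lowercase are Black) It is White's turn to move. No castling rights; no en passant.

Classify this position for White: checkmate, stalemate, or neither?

White to move; white king on a8.
In check: no.
King squares — a7: attacked by Nc8; b7: attacked by Rb5; b8: attacked by Rb5.
Legal moves for White: none.
Not in check and no legal moves → stalemate.

stalemate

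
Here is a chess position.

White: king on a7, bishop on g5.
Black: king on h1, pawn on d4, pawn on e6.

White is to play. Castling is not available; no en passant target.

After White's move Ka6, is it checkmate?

no

After Ka6: black king on h1; in check: no.
Black is not in check, so this cannot be checkmate.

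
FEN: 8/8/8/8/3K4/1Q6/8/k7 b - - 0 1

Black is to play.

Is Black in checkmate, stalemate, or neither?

Black to move; black king on a1.
In check: no.
King squares — b1: attacked by Qb3; a2: attacked by Qb3; b2: attacked by Qb3.
Legal moves for Black: none.
Not in check and no legal moves → stalemate.

stalemate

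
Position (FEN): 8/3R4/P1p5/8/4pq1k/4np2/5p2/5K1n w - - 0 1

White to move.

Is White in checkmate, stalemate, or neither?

checkmate

White to move; white king on f1.
In check: yes, from the black knight on e3.
King squares — e1: attacked by Pf2; g1: attacked by Pf2; e2: attacked by Pf3; f2: attacked by Nh1; g2: attacked by Ne3.
Legal moves for White: none.
In check with no legal moves → checkmate.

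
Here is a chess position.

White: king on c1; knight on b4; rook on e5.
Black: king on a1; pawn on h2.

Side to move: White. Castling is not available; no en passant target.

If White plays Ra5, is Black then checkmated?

After Ra5: black king on a1; in check: yes, from the white rook on a5.
King squares — b1: attacked by Kc1; a2: attacked by Nb4; b2: attacked by Kc1.
Black has no legal moves → checkmate.

yes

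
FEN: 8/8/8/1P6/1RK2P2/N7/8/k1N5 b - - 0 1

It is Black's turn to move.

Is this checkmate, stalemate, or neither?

Black to move; black king on a1.
In check: no.
King squares — b1: attacked by Na3; a2: attacked by Nc1; b2: attacked by Rb4.
Legal moves for Black: none.
Not in check and no legal moves → stalemate.

stalemate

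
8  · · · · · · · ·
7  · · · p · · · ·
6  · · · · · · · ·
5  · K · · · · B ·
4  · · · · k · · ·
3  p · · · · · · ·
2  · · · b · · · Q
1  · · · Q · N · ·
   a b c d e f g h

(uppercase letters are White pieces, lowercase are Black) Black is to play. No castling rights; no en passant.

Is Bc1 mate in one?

no

After Bc1: white king on b5; in check: no.
White is not in check, so this cannot be checkmate.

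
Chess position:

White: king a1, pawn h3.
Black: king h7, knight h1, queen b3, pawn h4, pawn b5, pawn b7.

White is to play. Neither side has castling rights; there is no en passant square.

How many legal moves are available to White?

0

White to move; king on a1.
In check: no.
Legal moves: none.
Count: 0.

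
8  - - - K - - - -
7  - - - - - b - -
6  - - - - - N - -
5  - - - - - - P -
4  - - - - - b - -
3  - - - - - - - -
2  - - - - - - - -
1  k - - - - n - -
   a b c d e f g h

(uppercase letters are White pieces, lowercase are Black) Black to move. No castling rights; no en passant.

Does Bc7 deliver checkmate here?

no

After Bc7: white king on d8; in check: yes, from the black bishop on c7.
White has 4 legal replies: Kc8, Ke7, Kd7, Kxc7.
In check but a legal move exists → not checkmate.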